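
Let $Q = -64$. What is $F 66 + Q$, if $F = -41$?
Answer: $-2770$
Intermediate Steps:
$F 66 + Q = \left(-41\right) 66 - 64 = -2706 - 64 = -2770$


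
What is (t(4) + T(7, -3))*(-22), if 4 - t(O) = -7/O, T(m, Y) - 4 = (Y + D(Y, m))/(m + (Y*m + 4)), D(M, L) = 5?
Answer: -2101/10 ≈ -210.10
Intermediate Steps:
T(m, Y) = 4 + (5 + Y)/(4 + m + Y*m) (T(m, Y) = 4 + (Y + 5)/(m + (Y*m + 4)) = 4 + (5 + Y)/(m + (4 + Y*m)) = 4 + (5 + Y)/(4 + m + Y*m))
t(O) = 4 + 7/O (t(O) = 4 - (-7)/O = 4 + 7/O)
(t(4) + T(7, -3))*(-22) = ((4 + 7/4) + (21 - 3 + 4*7 + 4*(-3)*7)/(4 + 7 - 3*7))*(-22) = ((4 + 7*(¼)) + (21 - 3 + 28 - 84)/(4 + 7 - 21))*(-22) = ((4 + 7/4) - 38/(-10))*(-22) = (23/4 - ⅒*(-38))*(-22) = (23/4 + 19/5)*(-22) = (191/20)*(-22) = -2101/10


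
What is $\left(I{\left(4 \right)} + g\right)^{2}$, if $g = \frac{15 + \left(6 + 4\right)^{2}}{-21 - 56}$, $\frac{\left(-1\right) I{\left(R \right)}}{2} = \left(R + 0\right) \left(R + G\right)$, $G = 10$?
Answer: $\frac{76370121}{5929} \approx 12881.0$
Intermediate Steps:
$I{\left(R \right)} = - 2 R \left(10 + R\right)$ ($I{\left(R \right)} = - 2 \left(R + 0\right) \left(R + 10\right) = - 2 R \left(10 + R\right)$)
$g = - \frac{115}{77}$ ($g = \frac{15 + 10^{2}}{-77} = \left(15 + 100\right) \left(- \frac{1}{77}\right) = 115 \left(- \frac{1}{77}\right) = - \frac{115}{77} \approx -1.4935$)
$\left(I{\left(4 \right)} + g\right)^{2} = \left(\left(-2\right) 4 \left(10 + 4\right) - \frac{115}{77}\right)^{2} = \left(\left(-2\right) 4 \cdot 14 - \frac{115}{77}\right)^{2} = \left(-112 - \frac{115}{77}\right)^{2} = \left(- \frac{8739}{77}\right)^{2} = \frac{76370121}{5929}$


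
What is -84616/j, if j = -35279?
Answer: 84616/35279 ≈ 2.3985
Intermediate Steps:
-84616/j = -84616/(-35279) = -84616*(-1/35279) = 84616/35279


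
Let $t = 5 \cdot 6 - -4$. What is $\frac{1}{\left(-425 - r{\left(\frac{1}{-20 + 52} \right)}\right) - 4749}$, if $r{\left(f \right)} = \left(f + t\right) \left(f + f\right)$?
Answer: $- \frac{512}{2650177} \approx -0.00019319$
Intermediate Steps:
$t = 34$ ($t = 30 + 4 = 34$)
$r{\left(f \right)} = 2 f \left(34 + f\right)$ ($r{\left(f \right)} = \left(f + 34\right) \left(f + f\right) = \left(34 + f\right) 2 f = 2 f \left(34 + f\right)$)
$\frac{1}{\left(-425 - r{\left(\frac{1}{-20 + 52} \right)}\right) - 4749} = \frac{1}{\left(-425 - \frac{2 \left(34 + \frac{1}{-20 + 52}\right)}{-20 + 52}\right) - 4749} = \frac{1}{\left(-425 - \frac{2 \left(34 + \frac{1}{32}\right)}{32}\right) - 4749} = \frac{1}{\left(-425 - 2 \cdot \frac{1}{32} \left(34 + \frac{1}{32}\right)\right) - 4749} = \frac{1}{\left(-425 - 2 \cdot \frac{1}{32} \cdot \frac{1089}{32}\right) - 4749} = \frac{1}{\left(-425 - \frac{1089}{512}\right) - 4749} = \frac{1}{- \frac{218689}{512} - 4749} = \frac{1}{- \frac{2650177}{512}} = - \frac{512}{2650177}$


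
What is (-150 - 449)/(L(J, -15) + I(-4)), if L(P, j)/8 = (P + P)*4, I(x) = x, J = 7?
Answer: -599/444 ≈ -1.3491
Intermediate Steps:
L(P, j) = 64*P (L(P, j) = 8*((P + P)*4) = 8*((2*P)*4) = 8*(8*P) = 64*P)
(-150 - 449)/(L(J, -15) + I(-4)) = (-150 - 449)/(64*7 - 4) = -599/(448 - 4) = -599/444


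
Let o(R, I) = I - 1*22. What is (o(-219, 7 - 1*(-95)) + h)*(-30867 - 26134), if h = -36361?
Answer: 2068053281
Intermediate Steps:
o(R, I) = -22 + I (o(R, I) = I - 22 = -22 + I)
(o(-219, 7 - 1*(-95)) + h)*(-30867 - 26134) = ((-22 + (7 - 1*(-95))) - 36361)*(-30867 - 26134) = ((-22 + (7 + 95)) - 36361)*(-57001) = ((-22 + 102) - 36361)*(-57001) = (80 - 36361)*(-57001) = -36281*(-57001) = 2068053281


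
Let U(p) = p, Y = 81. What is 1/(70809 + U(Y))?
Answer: 1/70890 ≈ 1.4106e-5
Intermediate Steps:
1/(70809 + U(Y)) = 1/(70809 + 81) = 1/70890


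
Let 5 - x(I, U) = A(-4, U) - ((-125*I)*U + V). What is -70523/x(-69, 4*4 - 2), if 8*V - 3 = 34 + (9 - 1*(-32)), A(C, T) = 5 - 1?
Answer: -282092/483043 ≈ -0.58399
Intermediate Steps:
A(C, T) = 4
V = 39/4 (V = 3/8 + (34 + (9 - 1*(-32)))/8 = 3/8 + (34 + (9 + 32))/8 = 3/8 + (34 + 41)/8 = 3/8 + (⅛)*75 = 3/8 + 75/8 = 39/4 ≈ 9.7500)
x(I, U) = 43/4 - 125*I*U (x(I, U) = 5 - (4 - ((-125*I)*U + 39/4)) = 5 - (4 - (-125*I*U + 39/4)) = 5 - (4 - (39/4 - 125*I*U)) = 5 - (4 + (-39/4 + 125*I*U)) = 5 - (-23/4 + 125*I*U) = 5 + (23/4 - 125*I*U) = 43/4 - 125*I*U)
-70523/x(-69, 4*4 - 2) = -70523/(43/4 - 125*(-69)*(4*4 - 2)) = -70523/(43/4 - 125*(-69)*(16 - 2)) = -70523/(43/4 - 125*(-69)*14) = -70523/(43/4 + 120750) = -70523/483043/4 = -70523*4/483043 = -282092/483043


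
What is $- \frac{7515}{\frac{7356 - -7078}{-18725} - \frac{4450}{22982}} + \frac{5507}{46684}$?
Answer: $\frac{10784132897008219}{1384008662828} \approx 7792.0$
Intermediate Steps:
$- \frac{7515}{\frac{7356 - -7078}{-18725} - \frac{4450}{22982}} + \frac{5507}{46684} = - \frac{7515}{\left(7356 + 7078\right) \left(- \frac{1}{18725}\right) - \frac{2225}{11491}} + 5507 \cdot \frac{1}{46684} = - \frac{7515}{14434 \left(- \frac{1}{18725}\right) - \frac{2225}{11491}} + \frac{5507}{46684} = - \frac{7515}{- \frac{2062}{2675} - \frac{2225}{11491}} + \frac{5507}{46684} = - \frac{7515}{- \frac{29646317}{30738425}} + \frac{5507}{46684} = \left(-7515\right) \left(- \frac{30738425}{29646317}\right) + \frac{5507}{46684} = \frac{230999263875}{29646317} + \frac{5507}{46684} = \frac{10784132897008219}{1384008662828}$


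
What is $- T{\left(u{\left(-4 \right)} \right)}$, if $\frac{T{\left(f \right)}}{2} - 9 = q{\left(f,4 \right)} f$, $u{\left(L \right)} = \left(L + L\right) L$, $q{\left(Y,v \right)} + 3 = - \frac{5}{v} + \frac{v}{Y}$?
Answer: $246$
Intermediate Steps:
$q{\left(Y,v \right)} = -3 - \frac{5}{v} + \frac{v}{Y}$ ($q{\left(Y,v \right)} = -3 - \left(\frac{5}{v} - \frac{v}{Y}\right) = -3 - \frac{5}{v} + \frac{v}{Y}$)
$u{\left(L \right)} = 2 L^{2}$ ($u{\left(L \right)} = 2 L L = 2 L^{2}$)
$T{\left(f \right)} = 18 + 2 f \left(- \frac{17}{4} + \frac{4}{f}\right)$ ($T{\left(f \right)} = 18 + 2 \left(-3 - \frac{5}{4} + \frac{4}{f}\right) f = 18 + 2 \left(- \frac{17}{4} + \frac{4}{f}\right) f = 18 + 2 f \left(- \frac{17}{4} + \frac{4}{f}\right)$)
$- T{\left(u{\left(-4 \right)} \right)} = - (26 - \frac{17 \cdot 2 \left(-4\right)^{2}}{2}) = - (26 - \frac{17 \cdot 2 \cdot 16}{2}) = - (26 - 272) = \left(-1\right) \left(-246\right) = 246$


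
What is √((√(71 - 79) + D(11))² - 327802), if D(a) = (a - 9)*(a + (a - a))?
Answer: √(-327326 + 88*I*√2) ≈ 0.11 + 572.12*I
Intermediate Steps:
D(a) = a*(-9 + a) (D(a) = (-9 + a)*(a + 0) = (-9 + a)*a = a*(-9 + a))
√((√(71 - 79) + D(11))² - 327802) = √((√(71 - 79) + 11*(-9 + 11))² - 327802) = √((√(-8) + 11*2)² - 327802) = √((2*I*√2 + 22)² - 327802) = √((22 + 2*I*√2)² - 327802) = √(-327802 + (22 + 2*I*√2)²)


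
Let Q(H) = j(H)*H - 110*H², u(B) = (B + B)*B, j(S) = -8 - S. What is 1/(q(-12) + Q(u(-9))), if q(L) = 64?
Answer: -1/2914316 ≈ -3.4313e-7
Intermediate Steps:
u(B) = 2*B² (u(B) = (2*B)*B = 2*B²)
Q(H) = -110*H² + H*(-8 - H) (Q(H) = (-8 - H)*H - 110*H² = H*(-8 - H) - 110*H² = -110*H² + H*(-8 - H))
1/(q(-12) + Q(u(-9))) = 1/(64 - 2*(-9)²*(8 + 111*(2*(-9)²))) = 1/(64 - 2*81*(8 + 111*(2*81))) = 1/(64 - 1*162*(8 + 111*162)) = 1/(64 - 1*162*(8 + 17982)) = 1/(64 - 1*162*17990) = 1/(64 - 2914380) = 1/(-2914316) = -1/2914316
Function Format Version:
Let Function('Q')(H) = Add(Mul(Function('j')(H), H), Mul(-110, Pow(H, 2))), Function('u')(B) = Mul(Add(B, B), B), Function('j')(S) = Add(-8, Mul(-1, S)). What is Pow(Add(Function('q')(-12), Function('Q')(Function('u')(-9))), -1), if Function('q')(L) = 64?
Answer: Rational(-1, 2914316) ≈ -3.4313e-7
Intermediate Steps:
Function('u')(B) = Mul(2, Pow(B, 2)) (Function('u')(B) = Mul(Mul(2, B), B) = Mul(2, Pow(B, 2)))
Function('Q')(H) = Add(Mul(-110, Pow(H, 2)), Mul(H, Add(-8, Mul(-1, H)))) (Function('Q')(H) = Add(Mul(Add(-8, Mul(-1, H)), H), Mul(-110, Pow(H, 2))) = Add(Mul(H, Add(-8, Mul(-1, H))), Mul(-110, Pow(H, 2))) = Add(Mul(-110, Pow(H, 2)), Mul(H, Add(-8, Mul(-1, H)))))
Pow(Add(Function('q')(-12), Function('Q')(Function('u')(-9))), -1) = Pow(Add(64, Mul(-1, Mul(2, Pow(-9, 2)), Add(8, Mul(111, Mul(2, Pow(-9, 2)))))), -1) = Pow(Add(64, Mul(-1, Mul(2, 81), Add(8, Mul(111, Mul(2, 81))))), -1) = Pow(Add(64, Mul(-1, 162, Add(8, Mul(111, 162)))), -1) = Pow(Add(64, Mul(-1, 162, Add(8, 17982))), -1) = Pow(Add(64, Mul(-1, 162, 17990)), -1) = Pow(Add(64, -2914380), -1) = Pow(-2914316, -1) = Rational(-1, 2914316)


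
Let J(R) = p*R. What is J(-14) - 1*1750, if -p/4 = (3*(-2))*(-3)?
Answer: -742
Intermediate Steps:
p = -72 (p = -4*3*(-2)*(-3) = -(-24)*(-3) = -4*18 = -72)
J(R) = -72*R
J(-14) - 1*1750 = -72*(-14) - 1*1750 = 1008 - 1750 = -742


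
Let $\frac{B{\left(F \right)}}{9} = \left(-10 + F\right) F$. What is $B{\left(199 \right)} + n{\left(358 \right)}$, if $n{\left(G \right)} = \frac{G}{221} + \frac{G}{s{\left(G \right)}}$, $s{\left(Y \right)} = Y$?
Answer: $\frac{74808858}{221} \approx 3.385 \cdot 10^{5}$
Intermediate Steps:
$B{\left(F \right)} = 9 F \left(-10 + F\right)$ ($B{\left(F \right)} = 9 \left(-10 + F\right) F = 9 F \left(-10 + F\right)$)
$n{\left(G \right)} = 1 + \frac{G}{221}$ ($n{\left(G \right)} = \frac{G}{221} + \frac{G}{G} = G \frac{1}{221} + 1 = \frac{G}{221} + 1 = 1 + \frac{G}{221}$)
$B{\left(199 \right)} + n{\left(358 \right)} = 9 \cdot 199 \left(-10 + 199\right) + \left(1 + \frac{1}{221} \cdot 358\right) = 9 \cdot 199 \cdot 189 + \left(1 + \frac{358}{221}\right) = 338499 + \frac{579}{221} = \frac{74808858}{221}$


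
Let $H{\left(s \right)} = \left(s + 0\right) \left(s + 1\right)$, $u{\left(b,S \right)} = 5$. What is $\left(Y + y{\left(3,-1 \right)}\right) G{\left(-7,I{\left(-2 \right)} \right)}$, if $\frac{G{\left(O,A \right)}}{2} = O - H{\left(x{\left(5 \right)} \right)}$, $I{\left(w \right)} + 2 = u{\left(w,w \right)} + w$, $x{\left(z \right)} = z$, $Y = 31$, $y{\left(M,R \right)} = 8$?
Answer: $-2886$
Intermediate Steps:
$I{\left(w \right)} = 3 + w$ ($I{\left(w \right)} = -2 + \left(5 + w\right) = 3 + w$)
$H{\left(s \right)} = s \left(1 + s\right)$
$G{\left(O,A \right)} = -60 + 2 O$ ($G{\left(O,A \right)} = 2 \left(O - 5 \left(1 + 5\right)\right) = 2 \left(O - 5 \cdot 6\right) = 2 \left(O - 30\right) = 2 \left(-30 + O\right) = -60 + 2 O$)
$\left(Y + y{\left(3,-1 \right)}\right) G{\left(-7,I{\left(-2 \right)} \right)} = \left(31 + 8\right) \left(-60 + 2 \left(-7\right)\right) = 39 \left(-60 - 14\right) = 39 \left(-74\right) = -2886$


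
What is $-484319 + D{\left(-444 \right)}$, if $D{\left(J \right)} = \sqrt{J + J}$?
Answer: $-484319 + 2 i \sqrt{222} \approx -4.8432 \cdot 10^{5} + 29.799 i$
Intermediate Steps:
$D{\left(J \right)} = \sqrt{2} \sqrt{J}$ ($D{\left(J \right)} = \sqrt{2 J} = \sqrt{2} \sqrt{J}$)
$-484319 + D{\left(-444 \right)} = -484319 + \sqrt{2} \sqrt{-444} = -484319 + \sqrt{2} \cdot 2 i \sqrt{111} = -484319 + 2 i \sqrt{222}$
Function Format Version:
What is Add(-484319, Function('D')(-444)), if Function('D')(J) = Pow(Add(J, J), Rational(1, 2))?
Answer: Add(-484319, Mul(2, I, Pow(222, Rational(1, 2)))) ≈ Add(-4.8432e+5, Mul(29.799, I))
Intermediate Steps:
Function('D')(J) = Mul(Pow(2, Rational(1, 2)), Pow(J, Rational(1, 2))) (Function('D')(J) = Pow(Mul(2, J), Rational(1, 2)) = Mul(Pow(2, Rational(1, 2)), Pow(J, Rational(1, 2))))
Add(-484319, Function('D')(-444)) = Add(-484319, Mul(Pow(2, Rational(1, 2)), Pow(-444, Rational(1, 2)))) = Add(-484319, Mul(Pow(2, Rational(1, 2)), Mul(2, I, Pow(111, Rational(1, 2))))) = Add(-484319, Mul(2, I, Pow(222, Rational(1, 2))))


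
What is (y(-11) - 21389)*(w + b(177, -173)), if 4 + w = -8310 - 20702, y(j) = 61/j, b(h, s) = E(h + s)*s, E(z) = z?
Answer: 6991480720/11 ≈ 6.3559e+8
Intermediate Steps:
b(h, s) = s*(h + s) (b(h, s) = (h + s)*s = s*(h + s))
w = -29016 (w = -4 + (-8310 - 20702) = -4 - 29012 = -29016)
(y(-11) - 21389)*(w + b(177, -173)) = (61/(-11) - 21389)*(-29016 - 173*(177 - 173)) = (61*(-1/11) - 21389)*(-29016 - 173*4) = (-61/11 - 21389)*(-29016 - 692) = -235340/11*(-29708) = 6991480720/11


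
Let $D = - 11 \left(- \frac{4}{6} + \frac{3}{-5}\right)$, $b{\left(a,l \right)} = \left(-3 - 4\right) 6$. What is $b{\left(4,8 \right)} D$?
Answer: $- \frac{2926}{5} \approx -585.2$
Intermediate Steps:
$b{\left(a,l \right)} = -42$ ($b{\left(a,l \right)} = \left(-7\right) 6 = -42$)
$D = \frac{209}{15}$ ($D = - 11 \left(\left(-4\right) \frac{1}{6} + 3 \left(- \frac{1}{5}\right)\right) = - 11 \left(- \frac{2}{3} - \frac{3}{5}\right) = \left(-11\right) \left(- \frac{19}{15}\right) = \frac{209}{15} \approx 13.933$)
$b{\left(4,8 \right)} D = \left(-42\right) \frac{209}{15} = - \frac{2926}{5}$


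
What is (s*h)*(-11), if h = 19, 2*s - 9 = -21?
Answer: 1254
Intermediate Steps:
s = -6 (s = 9/2 + (½)*(-21) = 9/2 - 21/2 = -6)
(s*h)*(-11) = -6*19*(-11) = -114*(-11) = 1254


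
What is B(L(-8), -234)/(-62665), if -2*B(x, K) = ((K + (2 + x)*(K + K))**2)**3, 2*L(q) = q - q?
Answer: 256516420176900000/12533 ≈ 2.0467e+13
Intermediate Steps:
L(q) = 0 (L(q) = (q - q)/2 = (1/2)*0 = 0)
B(x, K) = -(K + 2*K*(2 + x))**6/2 (B(x, K) = -(K + (2 + x)*(K + K))**6/2 = -(K + (2 + x)*(2*K))**6/2 = -(K + 2*K*(2 + x))**6/2)
B(L(-8), -234)/(-62665) = -1/2*(-234)**6*(5 + 2*0)**6/(-62665) = -1/2*164170508913216*(5 + 0)**6*(-1/62665) = -1/2*164170508913216*5**6*(-1/62665) = -1/2*164170508913216*15625*(-1/62665) = -1282582100884500000*(-1/62665) = 256516420176900000/12533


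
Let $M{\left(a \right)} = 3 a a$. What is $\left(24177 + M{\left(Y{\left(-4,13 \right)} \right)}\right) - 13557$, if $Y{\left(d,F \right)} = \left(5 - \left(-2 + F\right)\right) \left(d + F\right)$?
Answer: $19368$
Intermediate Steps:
$Y{\left(d,F \right)} = \left(7 - F\right) \left(F + d\right)$
$M{\left(a \right)} = 3 a^{2}$
$\left(24177 + M{\left(Y{\left(-4,13 \right)} \right)}\right) - 13557 = \left(24177 + 3 \left(- 13^{2} + 7 \cdot 13 + 7 \left(-4\right) - 13 \left(-4\right)\right)^{2}\right) - 13557 = \left(24177 + 3 \left(\left(-1\right) 169 + 91 - 28 + 52\right)^{2}\right) - 13557 = \left(24177 + 3 \left(-169 + 91 - 28 + 52\right)^{2}\right) - 13557 = \left(24177 + 3 \left(-54\right)^{2}\right) - 13557 = \left(24177 + 3 \cdot 2916\right) - 13557 = \left(24177 + 8748\right) - 13557 = 32925 - 13557 = 19368$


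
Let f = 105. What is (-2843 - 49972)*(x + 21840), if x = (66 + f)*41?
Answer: -1523765565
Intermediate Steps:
x = 7011 (x = (66 + 105)*41 = 171*41 = 7011)
(-2843 - 49972)*(x + 21840) = (-2843 - 49972)*(7011 + 21840) = -52815*28851 = -1523765565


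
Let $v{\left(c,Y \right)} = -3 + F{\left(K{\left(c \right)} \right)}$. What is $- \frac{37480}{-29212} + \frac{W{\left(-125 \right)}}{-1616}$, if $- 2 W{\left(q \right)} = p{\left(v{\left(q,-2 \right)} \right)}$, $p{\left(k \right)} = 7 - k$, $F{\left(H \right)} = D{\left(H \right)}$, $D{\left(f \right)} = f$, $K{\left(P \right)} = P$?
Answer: $\frac{31269745}{23603296} \approx 1.3248$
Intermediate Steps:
$F{\left(H \right)} = H$
$v{\left(c,Y \right)} = -3 + c$
$W{\left(q \right)} = -5 + \frac{q}{2}$ ($W{\left(q \right)} = - \frac{7 - \left(-3 + q\right)}{2} = - \frac{10 - q}{2} = -5 + \frac{q}{2}$)
$- \frac{37480}{-29212} + \frac{W{\left(-125 \right)}}{-1616} = - \frac{37480}{-29212} + \frac{-5 + \frac{1}{2} \left(-125\right)}{-1616} = \left(-37480\right) \left(- \frac{1}{29212}\right) + \left(-5 - \frac{125}{2}\right) \left(- \frac{1}{1616}\right) = \frac{9370}{7303} - - \frac{135}{3232} = \frac{9370}{7303} + \frac{135}{3232} = \frac{31269745}{23603296}$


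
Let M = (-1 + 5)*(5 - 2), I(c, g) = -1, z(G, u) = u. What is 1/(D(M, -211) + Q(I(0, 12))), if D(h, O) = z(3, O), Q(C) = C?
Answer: -1/212 ≈ -0.0047170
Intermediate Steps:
M = 12 (M = 4*3 = 12)
D(h, O) = O
1/(D(M, -211) + Q(I(0, 12))) = 1/(-211 - 1) = 1/(-212) = -1/212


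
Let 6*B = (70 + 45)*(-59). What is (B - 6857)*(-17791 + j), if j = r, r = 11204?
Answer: 315695149/6 ≈ 5.2616e+7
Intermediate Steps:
j = 11204
B = -6785/6 (B = ((70 + 45)*(-59))/6 = (115*(-59))/6 = (1/6)*(-6785) = -6785/6 ≈ -1130.8)
(B - 6857)*(-17791 + j) = (-6785/6 - 6857)*(-17791 + 11204) = -47927/6*(-6587) = 315695149/6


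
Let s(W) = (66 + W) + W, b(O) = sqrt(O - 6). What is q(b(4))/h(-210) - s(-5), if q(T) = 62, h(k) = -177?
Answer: -9974/177 ≈ -56.350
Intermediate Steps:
b(O) = sqrt(-6 + O)
s(W) = 66 + 2*W
q(b(4))/h(-210) - s(-5) = 62/(-177) - (66 + 2*(-5)) = 62*(-1/177) - (66 - 10) = -62/177 - 1*56 = -62/177 - 56 = -9974/177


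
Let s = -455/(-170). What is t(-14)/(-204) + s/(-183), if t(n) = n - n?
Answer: -91/6222 ≈ -0.014626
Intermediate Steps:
t(n) = 0
s = 91/34 (s = -455*(-1/170) = 91/34 ≈ 2.6765)
t(-14)/(-204) + s/(-183) = 0/(-204) + (91/34)/(-183) = 0*(-1/204) + (91/34)*(-1/183) = 0 - 91/6222 = -91/6222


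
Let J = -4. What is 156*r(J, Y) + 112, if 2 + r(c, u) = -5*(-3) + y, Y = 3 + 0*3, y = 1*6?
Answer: 3076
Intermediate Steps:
y = 6
Y = 3 (Y = 3 + 0 = 3)
r(c, u) = 19 (r(c, u) = -2 + (-5*(-3) + 6) = -2 + (15 + 6) = -2 + 21 = 19)
156*r(J, Y) + 112 = 156*19 + 112 = 2964 + 112 = 3076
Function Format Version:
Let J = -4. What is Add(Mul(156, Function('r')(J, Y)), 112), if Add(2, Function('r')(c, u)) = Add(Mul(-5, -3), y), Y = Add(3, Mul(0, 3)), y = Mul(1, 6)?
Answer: 3076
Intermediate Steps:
y = 6
Y = 3 (Y = Add(3, 0) = 3)
Function('r')(c, u) = 19 (Function('r')(c, u) = Add(-2, Add(Mul(-5, -3), 6)) = Add(-2, Add(15, 6)) = Add(-2, 21) = 19)
Add(Mul(156, Function('r')(J, Y)), 112) = Add(Mul(156, 19), 112) = Add(2964, 112) = 3076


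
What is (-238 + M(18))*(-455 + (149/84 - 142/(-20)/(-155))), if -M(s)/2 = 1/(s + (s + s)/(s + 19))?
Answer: 98645267401/914004 ≈ 1.0793e+5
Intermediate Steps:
M(s) = -2/(s + 2*s/(19 + s)) (M(s) = -2/(s + (s + s)/(s + 19)) = -2/(s + (2*s)/(19 + s)) = -2/(s + 2*s/(19 + s)))
(-238 + M(18))*(-455 + (149/84 - 142/(-20)/(-155))) = (-238 + 2*(-19 - 1*18)/(18*(21 + 18)))*(-455 + (149/84 - 142/(-20)/(-155))) = (-238 + 2*(1/18)*(-19 - 18)/39)*(-455 + (149*(1/84) - 142*(-1/20)*(-1/155))) = (-238 + 2*(1/18)*(1/39)*(-37))*(-455 + (149/84 + (71/10)*(-1/155))) = (-238 - 37/351)*(-455 + (149/84 - 71/1550)) = -83575*(-455 + 112493/65100)/351 = -83575/351*(-29508007/65100) = 98645267401/914004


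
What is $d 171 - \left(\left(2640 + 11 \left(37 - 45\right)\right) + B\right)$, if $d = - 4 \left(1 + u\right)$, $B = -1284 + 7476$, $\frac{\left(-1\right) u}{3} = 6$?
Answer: $2884$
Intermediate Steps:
$u = -18$ ($u = \left(-3\right) 6 = -18$)
$B = 6192$
$d = 68$ ($d = - 4 \left(1 - 18\right) = \left(-4\right) \left(-17\right) = 68$)
$d 171 - \left(\left(2640 + 11 \left(37 - 45\right)\right) + B\right) = 68 \cdot 171 - \left(\left(2640 + 11 \left(37 - 45\right)\right) + 6192\right) = 11628 - \left(\left(2640 + 11 \left(-8\right)\right) + 6192\right) = 11628 - \left(\left(2640 - 88\right) + 6192\right) = 11628 - \left(2552 + 6192\right) = 11628 - 8744 = 2884$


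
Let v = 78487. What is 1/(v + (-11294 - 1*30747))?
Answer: 1/36446 ≈ 2.7438e-5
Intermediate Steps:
1/(v + (-11294 - 1*30747)) = 1/(78487 + (-11294 - 1*30747)) = 1/(78487 + (-11294 - 30747)) = 1/(78487 - 42041) = 1/36446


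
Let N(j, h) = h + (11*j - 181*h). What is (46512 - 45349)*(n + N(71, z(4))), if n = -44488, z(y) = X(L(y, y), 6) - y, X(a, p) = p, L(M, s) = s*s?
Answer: -51249921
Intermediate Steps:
L(M, s) = s²
z(y) = 6 - y
N(j, h) = -180*h + 11*j (N(j, h) = h + (-181*h + 11*j) = -180*h + 11*j)
(46512 - 45349)*(n + N(71, z(4))) = (46512 - 45349)*(-44488 + (-180*(6 - 1*4) + 11*71)) = 1163*(-44488 + (-180*(6 - 4) + 781)) = 1163*(-44488 + (-180*2 + 781)) = 1163*(-44488 + (-360 + 781)) = 1163*(-44488 + 421) = 1163*(-44067) = -51249921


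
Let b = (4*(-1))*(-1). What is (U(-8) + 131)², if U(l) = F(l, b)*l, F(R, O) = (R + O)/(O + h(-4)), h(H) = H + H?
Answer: 15129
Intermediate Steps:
h(H) = 2*H
b = 4 (b = -4*(-1) = 4)
F(R, O) = (O + R)/(-8 + O) (F(R, O) = (R + O)/(O + 2*(-4)) = (O + R)/(O - 8) = (O + R)/(-8 + O))
U(l) = l*(-1 - l/4) (U(l) = ((4 + l)/(-8 + 4))*l = ((4 + l)/(-4))*l = (-(4 + l)/4)*l = (-1 - l/4)*l = l*(-1 - l/4))
(U(-8) + 131)² = (-¼*(-8)*(4 - 8) + 131)² = (-¼*(-8)*(-4) + 131)² = (-8 + 131)² = 123² = 15129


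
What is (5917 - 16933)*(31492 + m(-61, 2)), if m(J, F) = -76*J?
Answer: -397986048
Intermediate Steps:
(5917 - 16933)*(31492 + m(-61, 2)) = (5917 - 16933)*(31492 - 76*(-61)) = -11016*(31492 + 4636) = -11016*36128 = -397986048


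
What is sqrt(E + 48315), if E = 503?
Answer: sqrt(48818) ≈ 220.95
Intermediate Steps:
sqrt(E + 48315) = sqrt(503 + 48315) = sqrt(48818)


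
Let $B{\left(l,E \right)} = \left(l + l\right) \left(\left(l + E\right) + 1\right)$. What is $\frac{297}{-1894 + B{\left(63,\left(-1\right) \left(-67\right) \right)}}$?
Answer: $\frac{297}{14612} \approx 0.020326$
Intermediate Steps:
$B{\left(l,E \right)} = 2 l \left(1 + E + l\right)$ ($B{\left(l,E \right)} = 2 l \left(\left(E + l\right) + 1\right) = 2 l \left(1 + E + l\right)$)
$\frac{297}{-1894 + B{\left(63,\left(-1\right) \left(-67\right) \right)}} = \frac{297}{-1894 + 2 \cdot 63 \left(1 - -67 + 63\right)} = \frac{297}{-1894 + 2 \cdot 63 \left(1 + 67 + 63\right)} = \frac{297}{-1894 + 2 \cdot 63 \cdot 131} = \frac{297}{-1894 + 16506} = \frac{297}{14612}$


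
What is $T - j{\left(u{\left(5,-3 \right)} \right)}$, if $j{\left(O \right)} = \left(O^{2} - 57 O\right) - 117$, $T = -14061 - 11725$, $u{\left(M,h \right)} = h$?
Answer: $-25849$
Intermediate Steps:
$T = -25786$ ($T = -14061 - 11725 = -25786$)
$j{\left(O \right)} = -117 + O^{2} - 57 O$ ($j{\left(O \right)} = \left(O^{2} - 57 O\right) - 117 = -117 + O^{2} - 57 O$)
$T - j{\left(u{\left(5,-3 \right)} \right)} = -25786 - \left(-117 + \left(-3\right)^{2} - -171\right) = -25786 - \left(-117 + 9 + 171\right) = -25786 - 63 = -25849$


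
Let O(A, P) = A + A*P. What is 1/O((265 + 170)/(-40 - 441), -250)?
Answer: 481/108315 ≈ 0.0044408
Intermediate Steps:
1/O((265 + 170)/(-40 - 441), -250) = 1/(((265 + 170)/(-40 - 441))*(1 - 250)) = 1/((435/(-481))*(-249)) = 1/((435*(-1/481))*(-249)) = 1/(-435/481*(-249)) = 1/(108315/481) = 481/108315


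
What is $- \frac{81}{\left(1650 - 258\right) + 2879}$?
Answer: $- \frac{81}{4271} \approx -0.018965$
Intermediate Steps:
$- \frac{81}{\left(1650 - 258\right) + 2879} = - \frac{81}{1392 + 2879} = - \frac{81}{4271}$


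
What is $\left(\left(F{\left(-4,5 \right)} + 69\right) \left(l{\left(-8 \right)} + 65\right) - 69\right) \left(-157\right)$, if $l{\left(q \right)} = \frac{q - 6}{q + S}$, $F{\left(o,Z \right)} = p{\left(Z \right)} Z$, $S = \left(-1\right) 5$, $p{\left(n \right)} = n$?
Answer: $- \frac{12536293}{13} \approx -9.6433 \cdot 10^{5}$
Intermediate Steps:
$S = -5$
$F{\left(o,Z \right)} = Z^{2}$ ($F{\left(o,Z \right)} = Z Z = Z^{2}$)
$l{\left(q \right)} = \frac{-6 + q}{-5 + q}$ ($l{\left(q \right)} = \frac{q - 6}{q - 5} = \frac{-6 + q}{-5 + q}$)
$\left(\left(F{\left(-4,5 \right)} + 69\right) \left(l{\left(-8 \right)} + 65\right) - 69\right) \left(-157\right) = \left(\left(5^{2} + 69\right) \left(\frac{-6 - 8}{-5 - 8} + 65\right) - 69\right) \left(-157\right) = \left(\left(25 + 69\right) \left(\frac{1}{-13} \left(-14\right) + 65\right) - 69\right) \left(-157\right) = \left(94 \left(\left(- \frac{1}{13}\right) \left(-14\right) + 65\right) - 69\right) \left(-157\right) = \left(94 \left(\frac{14}{13} + 65\right) - 69\right) \left(-157\right) = \left(94 \cdot \frac{859}{13} - 69\right) \left(-157\right) = \left(\frac{80746}{13} - 69\right) \left(-157\right) = \frac{79849}{13} \left(-157\right) = - \frac{12536293}{13}$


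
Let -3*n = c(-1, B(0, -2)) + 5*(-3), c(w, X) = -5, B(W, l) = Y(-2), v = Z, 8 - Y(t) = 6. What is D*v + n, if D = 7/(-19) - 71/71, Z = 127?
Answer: -9526/57 ≈ -167.12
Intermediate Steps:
Y(t) = 2 (Y(t) = 8 - 1*6 = 8 - 6 = 2)
v = 127
D = -26/19 (D = 7*(-1/19) - 71*1/71 = -7/19 - 1 = -26/19 ≈ -1.3684)
B(W, l) = 2
n = 20/3 (n = -(-5 + 5*(-3))/3 = -(-5 - 15)/3 = -⅓*(-20) = 20/3 ≈ 6.6667)
D*v + n = -26/19*127 + 20/3 = -3302/19 + 20/3 = -9526/57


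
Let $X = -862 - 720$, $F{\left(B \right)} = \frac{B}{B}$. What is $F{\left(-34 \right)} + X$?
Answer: $-1581$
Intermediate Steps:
$F{\left(B \right)} = 1$
$X = -1582$ ($X = -862 - 720 = -1582$)
$F{\left(-34 \right)} + X = 1 - 1582 = -1581$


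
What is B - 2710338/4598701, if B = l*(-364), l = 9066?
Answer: -15175826379162/4598701 ≈ -3.3000e+6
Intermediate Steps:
B = -3300024 (B = 9066*(-364) = -3300024)
B - 2710338/4598701 = -3300024 - 2710338/4598701 = -15175826379162/4598701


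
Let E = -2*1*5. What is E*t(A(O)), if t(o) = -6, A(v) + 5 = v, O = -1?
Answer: 60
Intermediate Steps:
A(v) = -5 + v
E = -10 (E = -2*5 = -10)
E*t(A(O)) = -10*(-6) = 60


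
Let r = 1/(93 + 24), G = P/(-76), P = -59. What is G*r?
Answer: 59/8892 ≈ 0.0066352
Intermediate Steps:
G = 59/76 (G = -59/(-76) = -59*(-1/76) = 59/76 ≈ 0.77632)
r = 1/117 ≈ 0.0085470
G*r = (59/76)*(1/117) = 59/8892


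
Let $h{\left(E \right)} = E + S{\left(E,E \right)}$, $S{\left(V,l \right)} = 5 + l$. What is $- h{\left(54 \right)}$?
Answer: $-113$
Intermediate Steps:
$h{\left(E \right)} = 5 + 2 E$ ($h{\left(E \right)} = E + \left(5 + E\right) = 5 + 2 E$)
$- h{\left(54 \right)} = - (5 + 2 \cdot 54) = - (5 + 108) = \left(-1\right) 113 = -113$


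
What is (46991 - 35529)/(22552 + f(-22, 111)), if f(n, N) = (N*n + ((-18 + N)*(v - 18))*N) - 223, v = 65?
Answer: 5731/252534 ≈ 0.022694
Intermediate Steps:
f(n, N) = -223 + N*n + N*(-846 + 47*N) (f(n, N) = (N*n + ((-18 + N)*(65 - 18))*N) - 223 = (N*n + ((-18 + N)*47)*N) - 223 = (N*n + (-846 + 47*N)*N) - 223 = (N*n + N*(-846 + 47*N)) - 223 = -223 + N*n + N*(-846 + 47*N))
(46991 - 35529)/(22552 + f(-22, 111)) = (46991 - 35529)/(22552 + (-223 - 846*111 + 47*111² + 111*(-22))) = 11462/(22552 + (-223 - 93906 + 47*12321 - 2442)) = 11462/(22552 + (-223 - 93906 + 579087 - 2442)) = 11462/(22552 + 482516) = 11462/505068 = 11462*(1/505068) = 5731/252534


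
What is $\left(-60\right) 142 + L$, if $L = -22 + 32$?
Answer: $-8510$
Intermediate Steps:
$L = 10$
$\left(-60\right) 142 + L = \left(-60\right) 142 + 10 = -8520 + 10 = -8510$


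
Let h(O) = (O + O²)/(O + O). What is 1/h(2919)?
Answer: 1/1460 ≈ 0.00068493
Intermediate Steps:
h(O) = (O + O²)/(2*O) (h(O) = (O + O²)/((2*O)) = (O + O²)*(1/(2*O)) = (O + O²)/(2*O))
1/h(2919) = 1/(½ + (½)*2919) = 1/(½ + 2919/2) = 1/1460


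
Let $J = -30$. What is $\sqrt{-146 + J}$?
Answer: $4 i \sqrt{11} \approx 13.266 i$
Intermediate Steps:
$\sqrt{-146 + J} = \sqrt{-146 - 30} = \sqrt{-176} = 4 i \sqrt{11}$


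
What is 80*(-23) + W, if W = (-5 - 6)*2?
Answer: -1862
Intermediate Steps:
W = -22 (W = -11*2 = -22)
80*(-23) + W = 80*(-23) - 22 = -1840 - 22 = -1862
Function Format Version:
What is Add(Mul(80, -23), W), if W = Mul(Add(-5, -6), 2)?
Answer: -1862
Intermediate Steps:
W = -22 (W = Mul(-11, 2) = -22)
Add(Mul(80, -23), W) = Add(Mul(80, -23), -22) = Add(-1840, -22) = -1862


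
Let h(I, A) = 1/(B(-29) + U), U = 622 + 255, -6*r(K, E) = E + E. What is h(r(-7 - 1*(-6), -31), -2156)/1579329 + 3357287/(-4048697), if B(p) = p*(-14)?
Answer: -6802800500254012/8203790141673579 ≈ -0.82923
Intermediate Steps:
r(K, E) = -E/3 (r(K, E) = -(E + E)/6 = -E/3)
B(p) = -14*p
U = 877
h(I, A) = 1/1283 (h(I, A) = 1/(-14*(-29) + 877) = 1/(406 + 877) = 1/1283)
h(r(-7 - 1*(-6), -31), -2156)/1579329 + 3357287/(-4048697) = (1/1283)/1579329 + 3357287/(-4048697) = (1/1283)*(1/1579329) + 3357287*(-1/4048697) = 1/2026279107 - 3357287/4048697 = -6802800500254012/8203790141673579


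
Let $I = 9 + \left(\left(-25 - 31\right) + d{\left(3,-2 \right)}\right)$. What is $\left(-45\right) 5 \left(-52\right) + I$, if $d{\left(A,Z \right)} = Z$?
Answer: $11651$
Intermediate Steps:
$I = -49$ ($I = 9 - 58 = -49$)
$\left(-45\right) 5 \left(-52\right) + I = \left(-45\right) 5 \left(-52\right) - 49 = \left(-225\right) \left(-52\right) - 49 = 11700 - 49 = 11651$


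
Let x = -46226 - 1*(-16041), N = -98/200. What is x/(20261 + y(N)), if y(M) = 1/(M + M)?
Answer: -1479065/992739 ≈ -1.4899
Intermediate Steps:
N = -49/100 (N = -98*1/200 = -49/100 ≈ -0.49000)
x = -30185 (x = -46226 + 16041 = -30185)
y(M) = 1/(2*M)
x/(20261 + y(N)) = -30185/(20261 + 1/(2*(-49/100))) = -30185/(20261 + (1/2)*(-100/49)) = -30185/(20261 - 50/49) = -30185/992739/49 = -30185*49/992739 = -1479065/992739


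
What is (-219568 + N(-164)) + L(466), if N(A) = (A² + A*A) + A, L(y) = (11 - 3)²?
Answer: -165876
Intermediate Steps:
L(y) = 64 (L(y) = 8² = 64)
N(A) = A + 2*A² (N(A) = (A² + A²) + A = 2*A² + A = A + 2*A²)
(-219568 + N(-164)) + L(466) = (-219568 - 164*(1 + 2*(-164))) + 64 = (-219568 - 164*(1 - 328)) + 64 = (-219568 - 164*(-327)) + 64 = (-219568 + 53628) + 64 = -165940 + 64 = -165876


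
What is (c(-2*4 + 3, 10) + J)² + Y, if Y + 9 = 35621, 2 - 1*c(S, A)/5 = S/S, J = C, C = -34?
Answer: 36453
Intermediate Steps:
J = -34
c(S, A) = 5 (c(S, A) = 10 - 5*S/S = 10 - 5*1 = 10 - 5 = 5)
Y = 35612 (Y = -9 + 35621 = 35612)
(c(-2*4 + 3, 10) + J)² + Y = (5 - 34)² + 35612 = (-29)² + 35612 = 841 + 35612 = 36453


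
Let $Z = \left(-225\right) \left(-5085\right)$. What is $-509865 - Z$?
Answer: $-1653990$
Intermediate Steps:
$Z = 1144125$
$-509865 - Z = -509865 - 1144125 = -1653990$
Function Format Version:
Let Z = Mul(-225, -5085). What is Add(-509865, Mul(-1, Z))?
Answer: -1653990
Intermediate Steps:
Z = 1144125
Add(-509865, Mul(-1, Z)) = Add(-509865, Mul(-1, 1144125)) = Add(-509865, -1144125) = -1653990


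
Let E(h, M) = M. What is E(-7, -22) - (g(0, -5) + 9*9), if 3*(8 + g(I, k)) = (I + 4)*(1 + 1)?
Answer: -293/3 ≈ -97.667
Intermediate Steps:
g(I, k) = -16/3 + 2*I/3 (g(I, k) = -8 + ((I + 4)*(1 + 1))/3 = -8 + ((4 + I)*2)/3 = -8 + (8 + 2*I)/3 = -8 + (8/3 + 2*I/3) = -16/3 + 2*I/3)
E(-7, -22) - (g(0, -5) + 9*9) = -22 - ((-16/3 + (⅔)*0) + 9*9) = -22 - ((-16/3 + 0) + 81) = -22 - (-16/3 + 81) = -22 - 1*227/3 = -22 - 227/3 = -293/3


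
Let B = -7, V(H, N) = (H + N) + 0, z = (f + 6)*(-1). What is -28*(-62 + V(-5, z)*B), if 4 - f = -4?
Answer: -1988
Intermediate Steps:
f = 8 (f = 4 - 1*(-4) = 4 + 4 = 8)
z = -14 (z = (8 + 6)*(-1) = 14*(-1) = -14)
V(H, N) = H + N
-28*(-62 + V(-5, z)*B) = -28*(-62 + (-5 - 14)*(-7)) = -28*(-62 - 19*(-7)) = -28*(-62 + 133) = -28*71 = -1988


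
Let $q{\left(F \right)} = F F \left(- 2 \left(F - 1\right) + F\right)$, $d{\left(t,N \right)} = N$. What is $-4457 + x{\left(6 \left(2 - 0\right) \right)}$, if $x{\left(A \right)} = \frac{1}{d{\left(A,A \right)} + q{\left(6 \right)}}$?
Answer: $- \frac{588325}{132} \approx -4457.0$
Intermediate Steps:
$q{\left(F \right)} = F^{2} \left(2 - F\right)$ ($q{\left(F \right)} = F F \left(- 2 \left(-1 + F\right) + F\right) = F F \left(\left(2 - 2 F\right) + F\right) = F F \left(2 - F\right) = F^{2} \left(2 - F\right)$)
$x{\left(A \right)} = \frac{1}{-144 + A}$ ($x{\left(A \right)} = \frac{1}{A + 6^{2} \left(2 - 6\right)} = \frac{1}{A + 36 \left(2 - 6\right)} = \frac{1}{A + 36 \left(-4\right)} = \frac{1}{A - 144} = \frac{1}{-144 + A}$)
$-4457 + x{\left(6 \left(2 - 0\right) \right)} = -4457 + \frac{1}{-144 + 6 \left(2 - 0\right)} = -4457 + \frac{1}{-144 + 6 \left(2 + 0\right)} = -4457 + \frac{1}{-144 + 6 \cdot 2} = -4457 + \frac{1}{-144 + 12} = -4457 + \frac{1}{-132} = -4457 - \frac{1}{132} = - \frac{588325}{132}$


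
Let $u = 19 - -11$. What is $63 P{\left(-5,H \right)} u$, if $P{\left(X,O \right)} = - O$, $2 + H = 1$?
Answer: $1890$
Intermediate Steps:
$H = -1$ ($H = -2 + 1 = -1$)
$u = 30$ ($u = 19 + 11 = 30$)
$63 P{\left(-5,H \right)} u = 63 \left(\left(-1\right) \left(-1\right)\right) 30 = 63 \cdot 1 \cdot 30 = 63 \cdot 30 = 1890$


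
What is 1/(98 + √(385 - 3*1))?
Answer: 49/4611 - √382/9222 ≈ 0.0085074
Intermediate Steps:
1/(98 + √(385 - 3*1)) = 1/(98 + √(385 - 3)) = 1/(98 + √382)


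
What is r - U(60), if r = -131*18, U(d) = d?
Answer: -2418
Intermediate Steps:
r = -2358
r - U(60) = -2358 - 1*60 = -2358 - 60 = -2418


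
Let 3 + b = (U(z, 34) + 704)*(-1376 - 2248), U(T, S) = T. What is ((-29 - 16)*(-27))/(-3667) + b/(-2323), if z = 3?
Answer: 9392658612/8518441 ≈ 1102.6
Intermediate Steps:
b = -2562171 (b = -3 + (3 + 704)*(-1376 - 2248) = -3 + 707*(-3624) = -3 - 2562168 = -2562171)
((-29 - 16)*(-27))/(-3667) + b/(-2323) = ((-29 - 16)*(-27))/(-3667) - 2562171/(-2323) = -45*(-27)*(-1/3667) - 2562171*(-1/2323) = 1215*(-1/3667) + 2562171/2323 = -1215/3667 + 2562171/2323 = 9392658612/8518441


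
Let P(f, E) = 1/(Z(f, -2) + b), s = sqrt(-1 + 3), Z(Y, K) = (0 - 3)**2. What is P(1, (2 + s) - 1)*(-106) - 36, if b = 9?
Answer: -377/9 ≈ -41.889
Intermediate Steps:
Z(Y, K) = 9 (Z(Y, K) = (-3)**2 = 9)
s = sqrt(2) ≈ 1.4142
P(f, E) = 1/18 (P(f, E) = 1/(9 + 9) = 1/18)
P(1, (2 + s) - 1)*(-106) - 36 = (1/18)*(-106) - 36 = -53/9 - 36 = -377/9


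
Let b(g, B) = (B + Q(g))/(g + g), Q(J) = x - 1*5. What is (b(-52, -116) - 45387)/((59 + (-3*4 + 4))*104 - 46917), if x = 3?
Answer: 2360065/2163876 ≈ 1.0907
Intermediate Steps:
Q(J) = -2 (Q(J) = 3 - 1*5 = 3 - 5 = -2)
b(g, B) = (-2 + B)/(2*g) (b(g, B) = (B - 2)/(g + g) = (-2 + B)/((2*g)) = (-2 + B)*(1/(2*g)) = (-2 + B)/(2*g))
(b(-52, -116) - 45387)/((59 + (-3*4 + 4))*104 - 46917) = ((½)*(-2 - 116)/(-52) - 45387)/((59 + (-3*4 + 4))*104 - 46917) = ((½)*(-1/52)*(-118) - 45387)/((59 + (-12 + 4))*104 - 46917) = (59/52 - 45387)/((59 - 8)*104 - 46917) = -2360065/(52*(51*104 - 46917)) = -2360065/(52*(5304 - 46917)) = -2360065/52/(-41613) = -2360065/52*(-1/41613) = 2360065/2163876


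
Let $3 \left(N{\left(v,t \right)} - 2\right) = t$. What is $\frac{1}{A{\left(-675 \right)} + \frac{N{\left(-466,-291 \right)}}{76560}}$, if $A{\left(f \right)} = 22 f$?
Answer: $- \frac{15312}{227383219} \approx -6.734 \cdot 10^{-5}$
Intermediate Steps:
$N{\left(v,t \right)} = 2 + \frac{t}{3}$
$\frac{1}{A{\left(-675 \right)} + \frac{N{\left(-466,-291 \right)}}{76560}} = \frac{1}{22 \left(-675\right) + \frac{2 + \frac{1}{3} \left(-291\right)}{76560}} = \frac{1}{-14850 + \left(2 - 97\right) \frac{1}{76560}} = \frac{1}{-14850 - \frac{19}{15312}} = \frac{1}{- \frac{227383219}{15312}} = - \frac{15312}{227383219}$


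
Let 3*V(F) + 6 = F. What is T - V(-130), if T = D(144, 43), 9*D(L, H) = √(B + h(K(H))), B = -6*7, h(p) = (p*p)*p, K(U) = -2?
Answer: 136/3 + 5*I*√2/9 ≈ 45.333 + 0.78567*I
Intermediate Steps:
h(p) = p³ (h(p) = p²*p = p³)
B = -42
D(L, H) = 5*I*√2/9 (D(L, H) = √(-42 + (-2)³)/9 = √(-42 - 8)/9 = √(-50)/9 = (5*I*√2)/9 = 5*I*√2/9)
T = 5*I*√2/9 ≈ 0.78567*I
V(F) = -2 + F/3
T - V(-130) = 5*I*√2/9 - (-2 + (⅓)*(-130)) = 5*I*√2/9 - (-2 - 130/3) = 5*I*√2/9 - 1*(-136/3) = 5*I*√2/9 + 136/3 = 136/3 + 5*I*√2/9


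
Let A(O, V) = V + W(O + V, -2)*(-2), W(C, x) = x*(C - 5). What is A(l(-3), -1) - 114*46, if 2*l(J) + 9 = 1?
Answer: -5285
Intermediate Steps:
l(J) = -4 (l(J) = -9/2 + (½)*1 = -9/2 + ½ = -4)
W(C, x) = x*(-5 + C)
A(O, V) = -20 + 4*O + 5*V (A(O, V) = V - 2*(-5 + (O + V))*(-2) = V - 2*(-5 + O + V)*(-2) = V + (10 - 2*O - 2*V)*(-2) = V + (-20 + 4*O + 4*V) = -20 + 4*O + 5*V)
A(l(-3), -1) - 114*46 = (-20 + 4*(-4) + 5*(-1)) - 114*46 = (-20 - 16 - 5) - 5244 = -41 - 5244 = -5285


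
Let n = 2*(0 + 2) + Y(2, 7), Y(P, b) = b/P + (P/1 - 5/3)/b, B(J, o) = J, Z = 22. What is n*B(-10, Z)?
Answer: -1585/21 ≈ -75.476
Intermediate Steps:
Y(P, b) = b/P + (-5/3 + P)/b (Y(P, b) = b/P + (P*1 - 5*⅓)/b = b/P + (P - 5/3)/b = b/P + (-5/3 + P)/b)
n = 317/42 (n = 2*(0 + 2) + (-5/3/7 + 2/7 + 7/2) = 2*2 + (-5/3*⅐ + 2*(⅐) + 7*(½)) = 4 + (-5/21 + 2/7 + 7/2) = 4 + 149/42 = 317/42 ≈ 7.5476)
n*B(-10, Z) = (317/42)*(-10) = -1585/21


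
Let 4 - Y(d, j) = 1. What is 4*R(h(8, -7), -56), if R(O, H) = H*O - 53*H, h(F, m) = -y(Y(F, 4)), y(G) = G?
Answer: 12544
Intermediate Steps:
Y(d, j) = 3 (Y(d, j) = 4 - 1*1 = 4 - 1 = 3)
h(F, m) = -3 (h(F, m) = -1*3 = -3)
R(O, H) = -53*H + H*O
4*R(h(8, -7), -56) = 4*(-56*(-53 - 3)) = 4*(-56*(-56)) = 4*3136 = 12544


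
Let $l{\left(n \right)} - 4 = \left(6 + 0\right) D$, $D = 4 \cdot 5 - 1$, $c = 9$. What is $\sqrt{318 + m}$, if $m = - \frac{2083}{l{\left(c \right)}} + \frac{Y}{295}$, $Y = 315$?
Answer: $\frac{\sqrt{4196906}}{118} \approx 17.361$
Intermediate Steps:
$D = 19$ ($D = 20 - 1 = 19$)
$l{\left(n \right)} = 118$ ($l{\left(n \right)} = 4 + \left(6 + 0\right) 19 = 4 + 6 \cdot 19 = 4 + 114 = 118$)
$m = - \frac{1957}{118}$ ($m = - \frac{2083}{118} + \frac{315}{295} = \left(-2083\right) \frac{1}{118} + 315 \cdot \frac{1}{295} = - \frac{2083}{118} + \frac{63}{59} = - \frac{1957}{118} \approx -16.585$)
$\sqrt{318 + m} = \sqrt{318 - \frac{1957}{118}} = \sqrt{\frac{35567}{118}} = \frac{\sqrt{4196906}}{118}$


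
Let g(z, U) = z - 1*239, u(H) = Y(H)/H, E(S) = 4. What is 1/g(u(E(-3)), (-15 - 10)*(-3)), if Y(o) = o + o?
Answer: -1/237 ≈ -0.0042194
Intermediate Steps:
Y(o) = 2*o
u(H) = 2 (u(H) = (2*H)/H = 2)
g(z, U) = -239 + z (g(z, U) = z - 239 = -239 + z)
1/g(u(E(-3)), (-15 - 10)*(-3)) = 1/(-239 + 2) = 1/(-237) = -1/237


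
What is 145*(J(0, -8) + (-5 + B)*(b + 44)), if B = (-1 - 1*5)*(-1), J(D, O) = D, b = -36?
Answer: 1160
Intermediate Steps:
B = 6 (B = (-1 - 5)*(-1) = -6*(-1) = 6)
145*(J(0, -8) + (-5 + B)*(b + 44)) = 145*(0 + (-5 + 6)*(-36 + 44)) = 145*(0 + 1*8) = 145*(0 + 8) = 145*8 = 1160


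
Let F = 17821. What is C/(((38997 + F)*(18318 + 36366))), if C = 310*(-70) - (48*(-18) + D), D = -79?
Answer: -6919/1035678504 ≈ -6.6806e-6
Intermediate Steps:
C = -20757 (C = 310*(-70) - (48*(-18) - 79) = -21700 - (-864 - 79) = -21700 - 1*(-943) = -21700 + 943 = -20757)
C/(((38997 + F)*(18318 + 36366))) = -20757*1/((18318 + 36366)*(38997 + 17821)) = -20757/(56818*54684) = -20757/3107035512 = -20757*1/3107035512 = -6919/1035678504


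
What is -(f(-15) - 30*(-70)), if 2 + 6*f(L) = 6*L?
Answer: -6254/3 ≈ -2084.7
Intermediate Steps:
f(L) = -⅓ + L (f(L) = -⅓ + (6*L)/6 = -⅓ + L)
-(f(-15) - 30*(-70)) = -((-⅓ - 15) - 30*(-70)) = -(-46/3 + 2100) = -1*6254/3 = -6254/3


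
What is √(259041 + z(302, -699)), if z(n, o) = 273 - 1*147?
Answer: √259167 ≈ 509.08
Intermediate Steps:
z(n, o) = 126 (z(n, o) = 273 - 147 = 126)
√(259041 + z(302, -699)) = √(259041 + 126) = √259167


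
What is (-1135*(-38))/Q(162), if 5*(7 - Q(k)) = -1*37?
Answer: 107825/36 ≈ 2995.1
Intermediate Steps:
Q(k) = 72/5 (Q(k) = 7 - (-1)*37/5 = 7 - ⅕*(-37) = 7 + 37/5 = 72/5)
(-1135*(-38))/Q(162) = (-1135*(-38))/(72/5) = 43130*(5/72) = 107825/36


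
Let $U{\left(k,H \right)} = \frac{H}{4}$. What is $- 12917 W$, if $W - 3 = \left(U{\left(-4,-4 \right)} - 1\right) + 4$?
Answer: $-64585$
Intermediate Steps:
$U{\left(k,H \right)} = \frac{H}{4}$ ($U{\left(k,H \right)} = H \frac{1}{4} = \frac{H}{4}$)
$W = 5$ ($W = 3 + \left(\left(\frac{1}{4} \left(-4\right) - 1\right) + 4\right) = 3 + \left(\left(-1 - 1\right) + 4\right) = 3 + \left(-2 + 4\right) = 3 + 2 = 5$)
$- 12917 W = \left(-12917\right) 5 = -64585$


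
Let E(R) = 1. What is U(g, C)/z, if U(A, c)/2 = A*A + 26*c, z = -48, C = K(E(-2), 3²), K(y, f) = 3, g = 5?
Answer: -103/24 ≈ -4.2917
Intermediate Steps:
C = 3
U(A, c) = 2*A² + 52*c (U(A, c) = 2*(A*A + 26*c) = 2*(A² + 26*c) = 2*A² + 52*c)
U(g, C)/z = (2*5² + 52*3)/(-48) = (2*25 + 156)*(-1/48) = (50 + 156)*(-1/48) = 206*(-1/48) = -103/24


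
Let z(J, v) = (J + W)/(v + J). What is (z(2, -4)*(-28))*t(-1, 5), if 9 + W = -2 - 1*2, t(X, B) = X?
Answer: 154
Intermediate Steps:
W = -13 (W = -9 + (-2 - 1*2) = -9 + (-2 - 2) = -9 - 4 = -13)
z(J, v) = (-13 + J)/(J + v) (z(J, v) = (J - 13)/(v + J) = (-13 + J)/(J + v))
(z(2, -4)*(-28))*t(-1, 5) = (((-13 + 2)/(2 - 4))*(-28))*(-1) = ((-11/(-2))*(-28))*(-1) = (-½*(-11)*(-28))*(-1) = ((11/2)*(-28))*(-1) = -154*(-1) = 154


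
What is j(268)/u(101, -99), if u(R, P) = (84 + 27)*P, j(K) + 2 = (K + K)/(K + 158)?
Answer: 158/2340657 ≈ 6.7502e-5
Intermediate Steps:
j(K) = -2 + 2*K/(158 + K) (j(K) = -2 + (K + K)/(K + 158) = -2 + (2*K)/(158 + K) = -2 + 2*K/(158 + K))
u(R, P) = 111*P
j(268)/u(101, -99) = (-316/(158 + 268))/((111*(-99))) = -316/426/(-10989) = -316*1/426*(-1/10989) = -158/213*(-1/10989) = 158/2340657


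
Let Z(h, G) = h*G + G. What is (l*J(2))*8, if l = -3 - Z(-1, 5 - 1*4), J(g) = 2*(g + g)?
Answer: -192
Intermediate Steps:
J(g) = 4*g (J(g) = 2*(2*g) = 4*g)
Z(h, G) = G + G*h (Z(h, G) = G*h + G = G + G*h)
l = -3 (l = -3 - (5 - 1*4)*(1 - 1) = -3 - (5 - 4)*0 = -3 - 0 = -3 - 1*0 = -3 + 0 = -3)
(l*J(2))*8 = -12*2*8 = -3*8*8 = -24*8 = -192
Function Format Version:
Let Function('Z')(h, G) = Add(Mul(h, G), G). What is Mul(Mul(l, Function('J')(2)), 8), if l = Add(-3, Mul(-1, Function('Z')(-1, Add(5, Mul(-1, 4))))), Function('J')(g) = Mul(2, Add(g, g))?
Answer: -192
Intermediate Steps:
Function('J')(g) = Mul(4, g) (Function('J')(g) = Mul(2, Mul(2, g)) = Mul(4, g))
Function('Z')(h, G) = Add(G, Mul(G, h)) (Function('Z')(h, G) = Add(Mul(G, h), G) = Add(G, Mul(G, h)))
l = -3 (l = Add(-3, Mul(-1, Mul(Add(5, Mul(-1, 4)), Add(1, -1)))) = Add(-3, Mul(-1, Mul(Add(5, -4), 0))) = Add(-3, Mul(-1, Mul(1, 0))) = Add(-3, Mul(-1, 0)) = Add(-3, 0) = -3)
Mul(Mul(l, Function('J')(2)), 8) = Mul(Mul(-3, Mul(4, 2)), 8) = Mul(Mul(-3, 8), 8) = Mul(-24, 8) = -192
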